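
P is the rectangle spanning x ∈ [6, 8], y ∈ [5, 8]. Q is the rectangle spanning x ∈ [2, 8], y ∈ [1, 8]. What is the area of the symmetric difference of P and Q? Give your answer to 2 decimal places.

|P∩Q|: x∈[6,8], y∈[5,8] → 2·3 = 6.
|P △ Q| = |P| + |Q| − 2·|P∩Q| = 6 + 42 − 12 = 36.00.

36.00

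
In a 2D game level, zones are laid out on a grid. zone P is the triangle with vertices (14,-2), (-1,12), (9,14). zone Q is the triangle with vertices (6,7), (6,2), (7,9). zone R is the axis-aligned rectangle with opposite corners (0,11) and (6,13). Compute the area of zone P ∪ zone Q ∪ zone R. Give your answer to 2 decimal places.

By inclusion–exclusion:
Individual areas: |zone P| = 85, |zone Q| = 2.5, |zone R| = 12.
|zone P∩zone Q| = 1.7426.
|zone P∩zone R| = 10.3976.
|zone Q∩zone R| = 0.
|zone P∩zone Q∩zone R| = 0.
|zone P ∪ zone Q ∪ zone R| = 99.5 − 12.1402 + 0 = 87.36.

87.36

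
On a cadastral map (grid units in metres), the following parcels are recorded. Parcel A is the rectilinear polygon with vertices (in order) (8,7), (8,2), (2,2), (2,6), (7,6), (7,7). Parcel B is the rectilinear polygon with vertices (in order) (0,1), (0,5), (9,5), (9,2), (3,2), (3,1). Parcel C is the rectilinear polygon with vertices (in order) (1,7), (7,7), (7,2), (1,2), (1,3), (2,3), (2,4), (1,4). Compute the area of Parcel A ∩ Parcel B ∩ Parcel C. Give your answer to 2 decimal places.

The intersection is the polygon with vertices (3,2), (2,2), (2,3), (2,4), (2,5), (7,5), (7,2).
By the shoelace formula its area is 15.00.

15.00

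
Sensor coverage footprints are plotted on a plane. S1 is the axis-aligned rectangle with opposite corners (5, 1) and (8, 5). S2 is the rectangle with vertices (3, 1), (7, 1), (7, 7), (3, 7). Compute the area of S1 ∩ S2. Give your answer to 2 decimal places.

|S1∩S2|: x∈[5,7], y∈[1,5] → 2·4 = 8.

8.00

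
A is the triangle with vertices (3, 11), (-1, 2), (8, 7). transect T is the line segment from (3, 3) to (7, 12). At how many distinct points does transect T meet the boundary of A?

The segment meets the boundary at (3.721,4.623), (5.623,8.902).

2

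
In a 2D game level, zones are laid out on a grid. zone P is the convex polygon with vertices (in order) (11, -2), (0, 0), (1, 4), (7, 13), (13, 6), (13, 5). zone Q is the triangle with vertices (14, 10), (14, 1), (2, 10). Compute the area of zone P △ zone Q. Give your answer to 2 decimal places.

|zone P| = 118, |zone Q| = 54, |zone P∩zone Q| = 35.0252.
|zone P △ zone Q| = |zone P| + |zone Q| − 2·|zone P∩zone Q| = 118 + 54 − 70.0504 = 101.95.

101.95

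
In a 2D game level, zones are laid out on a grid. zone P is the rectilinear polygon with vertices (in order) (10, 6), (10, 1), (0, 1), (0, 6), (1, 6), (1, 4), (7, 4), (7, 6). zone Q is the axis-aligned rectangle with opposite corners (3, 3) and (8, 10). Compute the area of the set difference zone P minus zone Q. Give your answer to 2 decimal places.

|zone P| = 38, |zone P∩zone Q| = 7.
|zone P ∖ zone Q| = |zone P| − |zone P∩zone Q| = 38 − 7 = 31.00.

31.00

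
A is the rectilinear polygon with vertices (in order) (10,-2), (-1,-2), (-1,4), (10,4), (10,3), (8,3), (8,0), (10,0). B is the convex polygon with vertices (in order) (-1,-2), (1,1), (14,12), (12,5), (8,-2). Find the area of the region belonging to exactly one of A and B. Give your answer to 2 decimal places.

52.85

|A| = 60, |B| = 78.5, |A∩B| = 42.8247.
|A △ B| = |A| + |B| − 2·|A∩B| = 60 + 78.5 − 85.6494 = 52.85.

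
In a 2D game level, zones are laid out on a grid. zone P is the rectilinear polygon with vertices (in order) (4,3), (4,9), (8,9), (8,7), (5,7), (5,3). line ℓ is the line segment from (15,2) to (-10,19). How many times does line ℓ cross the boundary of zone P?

The segment meets the boundary at (4.706,9), (7.647,7).

2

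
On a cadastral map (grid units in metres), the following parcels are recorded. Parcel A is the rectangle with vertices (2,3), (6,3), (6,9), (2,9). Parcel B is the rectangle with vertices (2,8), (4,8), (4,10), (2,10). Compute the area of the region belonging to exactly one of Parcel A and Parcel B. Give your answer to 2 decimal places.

|Parcel A∩Parcel B|: x∈[2,4], y∈[8,9] → 2·1 = 2.
|Parcel A △ Parcel B| = |Parcel A| + |Parcel B| − 2·|Parcel A∩Parcel B| = 24 + 4 − 4 = 24.00.

24.00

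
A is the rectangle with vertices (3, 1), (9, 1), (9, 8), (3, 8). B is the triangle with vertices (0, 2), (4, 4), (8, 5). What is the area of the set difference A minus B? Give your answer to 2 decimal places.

40.56

|A| = 42, |A∩B| = 1.4375.
|A ∖ B| = |A| − |A∩B| = 42 − 1.4375 = 40.56.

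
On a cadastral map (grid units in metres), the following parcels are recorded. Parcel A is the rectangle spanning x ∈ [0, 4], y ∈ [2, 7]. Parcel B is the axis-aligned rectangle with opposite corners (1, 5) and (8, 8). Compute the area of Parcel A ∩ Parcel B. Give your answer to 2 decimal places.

6.00

|Parcel A∩Parcel B|: x∈[1,4], y∈[5,7] → 3·2 = 6.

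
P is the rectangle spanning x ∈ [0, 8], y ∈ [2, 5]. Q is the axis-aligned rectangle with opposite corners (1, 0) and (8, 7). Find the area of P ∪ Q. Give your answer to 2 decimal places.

By inclusion–exclusion:
Individual areas: |P| = 24, |Q| = 49.
|P∩Q|: x∈[1,8], y∈[2,5] → 7·3 = 21.
|P ∪ Q| = 73 − 21 = 52.00.

52.00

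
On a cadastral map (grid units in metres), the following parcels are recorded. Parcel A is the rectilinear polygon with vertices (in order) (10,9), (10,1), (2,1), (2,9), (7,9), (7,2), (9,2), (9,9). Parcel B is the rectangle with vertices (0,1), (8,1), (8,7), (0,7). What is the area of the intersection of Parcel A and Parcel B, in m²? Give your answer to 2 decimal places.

31.00

The intersection is the polygon with vertices (2,1), (2,7), (7,7), (7,2), (8,2), (8,1).
By the shoelace formula its area is 31.00.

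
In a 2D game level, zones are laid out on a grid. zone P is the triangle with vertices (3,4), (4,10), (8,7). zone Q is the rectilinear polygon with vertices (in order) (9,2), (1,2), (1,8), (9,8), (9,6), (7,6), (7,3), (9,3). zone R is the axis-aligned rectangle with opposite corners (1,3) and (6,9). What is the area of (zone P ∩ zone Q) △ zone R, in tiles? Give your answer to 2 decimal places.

|zone P ∩ zone Q| = 10.5.
|(zone P ∩ zone Q) ∩ zone R| = 7.9667.
|(zone P ∩ zone Q) △ zone R| = 10.5 + 30 − 15.9333 = 24.57.

24.57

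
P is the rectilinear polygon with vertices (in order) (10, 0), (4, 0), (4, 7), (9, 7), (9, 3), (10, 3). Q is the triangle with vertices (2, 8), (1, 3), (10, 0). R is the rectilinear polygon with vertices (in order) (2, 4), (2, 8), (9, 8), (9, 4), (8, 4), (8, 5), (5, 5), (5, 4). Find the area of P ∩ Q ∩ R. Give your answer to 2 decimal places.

1.50

The intersection is the polygon with vertices (5,5), (5,4), (4,4), (4,6).
By the shoelace formula its area is 1.50.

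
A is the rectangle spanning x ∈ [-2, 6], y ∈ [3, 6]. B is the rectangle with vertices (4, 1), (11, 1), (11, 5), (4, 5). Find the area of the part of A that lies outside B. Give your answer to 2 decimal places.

|A∩B|: x∈[4,6], y∈[3,5] → 2·2 = 4.
|A| = 24.
|A ∖ B| = |A| − |A∩B| = 24 − 4 = 20.00.

20.00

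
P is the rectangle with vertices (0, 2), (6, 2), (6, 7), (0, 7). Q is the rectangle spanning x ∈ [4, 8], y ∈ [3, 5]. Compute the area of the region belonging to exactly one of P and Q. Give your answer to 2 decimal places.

|P∩Q|: x∈[4,6], y∈[3,5] → 2·2 = 4.
|P △ Q| = |P| + |Q| − 2·|P∩Q| = 30 + 8 − 8 = 30.00.

30.00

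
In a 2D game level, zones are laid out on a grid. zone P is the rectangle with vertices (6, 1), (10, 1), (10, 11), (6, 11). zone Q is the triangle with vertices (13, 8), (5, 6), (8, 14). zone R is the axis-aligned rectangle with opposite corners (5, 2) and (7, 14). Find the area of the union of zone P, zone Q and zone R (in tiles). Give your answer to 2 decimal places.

66.79

By inclusion–exclusion:
Individual areas: |zone P| = 40, |zone Q| = 29, |zone R| = 24.
|zone P∩zone Q| = 15.9792.
|zone P∩zone R|: x∈[6,7], y∈[2,11] → 1·9 = 9.
|zone Q∩zone R| = 4.8333.
|zone P∩zone Q∩zone R| = 3.6042.
|zone P ∪ zone Q ∪ zone R| = 93 − 29.8125 + 3.6042 = 66.79.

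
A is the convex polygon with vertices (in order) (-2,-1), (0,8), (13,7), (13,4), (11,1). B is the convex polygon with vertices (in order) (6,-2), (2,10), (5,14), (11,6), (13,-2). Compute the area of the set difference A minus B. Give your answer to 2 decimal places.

|A| = 99.5, |A∩B| = 50.1706.
|A ∖ B| = |A| − |A∩B| = 99.5 − 50.1706 = 49.33.

49.33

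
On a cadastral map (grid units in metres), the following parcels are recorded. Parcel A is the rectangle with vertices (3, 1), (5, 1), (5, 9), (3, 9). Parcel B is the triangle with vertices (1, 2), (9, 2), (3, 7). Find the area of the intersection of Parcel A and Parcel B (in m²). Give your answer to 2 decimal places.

The intersection is the polygon with vertices (5,2), (3,2), (3,7), (5,5.333).
By the shoelace formula its area is 8.33.

8.33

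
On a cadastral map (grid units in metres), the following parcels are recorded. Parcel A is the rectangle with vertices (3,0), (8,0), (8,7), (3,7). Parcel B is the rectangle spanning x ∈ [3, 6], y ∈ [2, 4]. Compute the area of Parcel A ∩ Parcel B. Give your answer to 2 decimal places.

|Parcel A∩Parcel B|: x∈[3,6], y∈[2,4] → 3·2 = 6.

6.00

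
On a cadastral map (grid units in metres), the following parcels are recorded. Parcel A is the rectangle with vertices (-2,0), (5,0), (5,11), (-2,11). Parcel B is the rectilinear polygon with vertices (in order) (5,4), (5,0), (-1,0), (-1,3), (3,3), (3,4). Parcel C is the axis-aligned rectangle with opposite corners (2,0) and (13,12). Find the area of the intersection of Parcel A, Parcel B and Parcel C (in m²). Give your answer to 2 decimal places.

The intersection is the polygon with vertices (2,0), (2,3), (3,3), (3,4), (5,4), (5,0).
By the shoelace formula its area is 11.00.

11.00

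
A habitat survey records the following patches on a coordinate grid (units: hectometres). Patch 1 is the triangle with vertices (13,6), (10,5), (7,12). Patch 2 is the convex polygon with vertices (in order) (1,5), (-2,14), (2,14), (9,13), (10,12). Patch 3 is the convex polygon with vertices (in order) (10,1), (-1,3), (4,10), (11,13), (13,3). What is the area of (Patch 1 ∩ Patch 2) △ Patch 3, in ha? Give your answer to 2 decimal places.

|Patch 1 ∩ Patch 2| = 0.6562.
|(Patch 1 ∩ Patch 2) ∩ Patch 3| = 0.57.
|(Patch 1 ∩ Patch 2) △ Patch 3| = 0.6562 + 101 − 1.1401 = 100.52.

100.52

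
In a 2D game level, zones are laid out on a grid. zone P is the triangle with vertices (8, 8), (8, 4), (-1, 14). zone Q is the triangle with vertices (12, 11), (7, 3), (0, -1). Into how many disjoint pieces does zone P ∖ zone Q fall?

2

zone P ∖ zone Q splits into 2 disjoint pieces (area 15.8684, area 0.0664).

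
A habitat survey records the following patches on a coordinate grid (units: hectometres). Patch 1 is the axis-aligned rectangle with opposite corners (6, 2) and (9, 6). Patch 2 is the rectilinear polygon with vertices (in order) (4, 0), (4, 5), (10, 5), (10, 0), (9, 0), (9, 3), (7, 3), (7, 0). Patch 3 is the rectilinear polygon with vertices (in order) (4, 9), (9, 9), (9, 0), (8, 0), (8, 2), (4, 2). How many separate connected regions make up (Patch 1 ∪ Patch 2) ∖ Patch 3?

(Patch 1 ∪ Patch 2) ∖ Patch 3 splits into 2 disjoint pieces (area 5, area 6).

2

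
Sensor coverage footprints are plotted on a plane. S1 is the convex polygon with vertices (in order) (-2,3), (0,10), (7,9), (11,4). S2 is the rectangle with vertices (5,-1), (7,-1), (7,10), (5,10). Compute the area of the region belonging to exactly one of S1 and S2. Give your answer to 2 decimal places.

|S1| = 60, |S2| = 22, |S1∩S2| = 11.0549.
|S1 △ S2| = |S1| + |S2| − 2·|S1∩S2| = 60 + 22 − 22.1099 = 59.89.

59.89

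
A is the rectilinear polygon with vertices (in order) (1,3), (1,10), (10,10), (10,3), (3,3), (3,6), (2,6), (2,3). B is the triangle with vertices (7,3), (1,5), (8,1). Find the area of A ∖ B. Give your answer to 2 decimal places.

|A| = 60, |A∩B| = 2.1429.
|A ∖ B| = |A| − |A∩B| = 60 − 2.1429 = 57.86.

57.86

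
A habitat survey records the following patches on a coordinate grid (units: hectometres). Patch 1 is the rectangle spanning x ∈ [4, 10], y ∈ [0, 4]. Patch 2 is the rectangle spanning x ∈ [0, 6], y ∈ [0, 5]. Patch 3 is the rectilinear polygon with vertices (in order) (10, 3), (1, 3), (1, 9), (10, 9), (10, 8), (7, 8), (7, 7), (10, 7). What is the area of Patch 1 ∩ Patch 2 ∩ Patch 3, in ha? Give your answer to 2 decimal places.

2.00

The intersection is the polygon with vertices (6,4), (6,3), (4,3), (4,4).
By the shoelace formula its area is 2.00.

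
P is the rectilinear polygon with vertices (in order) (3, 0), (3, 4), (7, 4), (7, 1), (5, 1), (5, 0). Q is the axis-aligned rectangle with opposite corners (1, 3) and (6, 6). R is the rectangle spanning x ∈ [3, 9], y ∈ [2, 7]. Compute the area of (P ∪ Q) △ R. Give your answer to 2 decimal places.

|P ∪ Q| = 26.
|(P ∪ Q) ∩ R| = 14.
|(P ∪ Q) △ R| = 26 + 30 − 28 = 28.00.

28.00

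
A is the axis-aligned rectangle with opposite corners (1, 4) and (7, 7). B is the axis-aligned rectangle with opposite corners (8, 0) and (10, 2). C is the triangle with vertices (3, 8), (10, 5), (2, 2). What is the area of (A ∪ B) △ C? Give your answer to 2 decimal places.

19.19

|A ∪ B| = 22.
|(A ∪ B) ∩ C| = 12.6548.
|(A ∪ B) △ C| = 22 + 22.5 − 25.3095 = 19.19.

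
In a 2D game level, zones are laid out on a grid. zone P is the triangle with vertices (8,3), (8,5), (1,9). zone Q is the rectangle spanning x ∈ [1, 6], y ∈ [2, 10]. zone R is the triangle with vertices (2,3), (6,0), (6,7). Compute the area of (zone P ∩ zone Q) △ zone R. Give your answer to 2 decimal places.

15.23

|zone P ∩ zone Q| = 3.5714.
|(zone P ∩ zone Q) ∩ zone R| = 1.1728.
|(zone P ∩ zone Q) △ zone R| = 3.5714 + 14 − 2.3457 = 15.23.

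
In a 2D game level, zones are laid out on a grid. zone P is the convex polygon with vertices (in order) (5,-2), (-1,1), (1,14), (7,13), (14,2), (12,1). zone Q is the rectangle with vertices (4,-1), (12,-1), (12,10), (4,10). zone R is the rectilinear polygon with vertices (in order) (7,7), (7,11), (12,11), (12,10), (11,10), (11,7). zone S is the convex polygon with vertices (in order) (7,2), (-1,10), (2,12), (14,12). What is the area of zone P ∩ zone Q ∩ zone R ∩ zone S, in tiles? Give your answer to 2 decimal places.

The intersection is the polygon with vertices (10.667,7.238), (10.5,7), (7,7), (7,10), (8.909,10).
By the shoelace formula its area is 8.55.

8.55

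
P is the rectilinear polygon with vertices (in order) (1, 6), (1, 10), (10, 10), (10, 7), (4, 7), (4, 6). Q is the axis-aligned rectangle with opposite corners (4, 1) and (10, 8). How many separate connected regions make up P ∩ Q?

1

P ∩ Q is a single connected region.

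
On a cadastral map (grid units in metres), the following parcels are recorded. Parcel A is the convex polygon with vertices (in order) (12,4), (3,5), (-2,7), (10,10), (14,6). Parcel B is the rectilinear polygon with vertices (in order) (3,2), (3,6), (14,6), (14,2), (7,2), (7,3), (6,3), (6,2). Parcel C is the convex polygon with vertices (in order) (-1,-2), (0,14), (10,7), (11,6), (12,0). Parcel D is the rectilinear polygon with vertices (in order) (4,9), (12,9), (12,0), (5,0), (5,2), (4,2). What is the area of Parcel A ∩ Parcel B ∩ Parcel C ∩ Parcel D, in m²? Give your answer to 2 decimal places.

10.80

The intersection is the polygon with vertices (11,6), (11.321,4.075), (4,4.889), (4,6).
By the shoelace formula its area is 10.80.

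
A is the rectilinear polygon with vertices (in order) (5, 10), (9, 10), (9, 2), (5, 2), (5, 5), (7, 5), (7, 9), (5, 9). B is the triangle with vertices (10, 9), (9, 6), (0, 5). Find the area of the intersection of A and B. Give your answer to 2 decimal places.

4.62

The intersection is the polygon with vertices (9,6), (7,5.778), (7,7.8), (9,8.6).
By the shoelace formula its area is 4.62.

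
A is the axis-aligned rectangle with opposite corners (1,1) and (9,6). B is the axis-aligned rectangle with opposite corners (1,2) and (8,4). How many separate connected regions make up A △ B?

A △ B is a single connected region.

1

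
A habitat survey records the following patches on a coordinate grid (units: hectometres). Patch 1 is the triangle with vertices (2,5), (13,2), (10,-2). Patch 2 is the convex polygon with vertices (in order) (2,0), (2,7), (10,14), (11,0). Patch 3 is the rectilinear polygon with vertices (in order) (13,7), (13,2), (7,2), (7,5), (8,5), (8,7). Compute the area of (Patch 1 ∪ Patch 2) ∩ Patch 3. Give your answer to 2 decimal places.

17.03

The region (Patch 1 ∪ Patch 2) ∩ Patch 3 is the polygon with vertices (10.815,2.596), (13,2), (7,2), (7,5), (8,5), (8,7), (10.5,7).
By the shoelace formula its area is 17.03.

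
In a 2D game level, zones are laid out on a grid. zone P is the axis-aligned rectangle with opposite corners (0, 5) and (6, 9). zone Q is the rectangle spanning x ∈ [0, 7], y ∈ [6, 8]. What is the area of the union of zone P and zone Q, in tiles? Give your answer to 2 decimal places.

26.00

By inclusion–exclusion:
Individual areas: |zone P| = 24, |zone Q| = 14.
|zone P∩zone Q|: x∈[0,6], y∈[6,8] → 6·2 = 12.
|zone P ∪ zone Q| = 38 − 12 = 26.00.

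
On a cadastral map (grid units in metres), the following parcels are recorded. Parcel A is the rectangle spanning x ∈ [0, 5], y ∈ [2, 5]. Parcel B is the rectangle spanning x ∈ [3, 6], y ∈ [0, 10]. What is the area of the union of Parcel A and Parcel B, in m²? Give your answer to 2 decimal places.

39.00

By inclusion–exclusion:
Individual areas: |Parcel A| = 15, |Parcel B| = 30.
|Parcel A∩Parcel B|: x∈[3,5], y∈[2,5] → 2·3 = 6.
|Parcel A ∪ Parcel B| = 45 − 6 = 39.00.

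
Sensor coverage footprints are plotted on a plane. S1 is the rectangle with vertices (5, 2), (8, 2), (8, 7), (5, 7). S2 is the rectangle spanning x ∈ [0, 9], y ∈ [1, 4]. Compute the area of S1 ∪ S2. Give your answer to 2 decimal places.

By inclusion–exclusion:
Individual areas: |S1| = 15, |S2| = 27.
|S1∩S2|: x∈[5,8], y∈[2,4] → 3·2 = 6.
|S1 ∪ S2| = 42 − 6 = 36.00.

36.00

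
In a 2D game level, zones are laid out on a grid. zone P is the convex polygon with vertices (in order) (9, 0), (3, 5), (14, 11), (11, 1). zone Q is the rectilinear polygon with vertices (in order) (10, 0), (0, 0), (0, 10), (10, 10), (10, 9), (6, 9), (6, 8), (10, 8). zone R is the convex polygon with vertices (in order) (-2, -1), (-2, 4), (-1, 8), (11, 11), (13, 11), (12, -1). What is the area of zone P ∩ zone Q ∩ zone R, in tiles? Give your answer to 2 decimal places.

The intersection is the polygon with vertices (8.5,8), (10,8), (10,0.5), (9,0), (3,5).
By the shoelace formula its area is 32.50.

32.50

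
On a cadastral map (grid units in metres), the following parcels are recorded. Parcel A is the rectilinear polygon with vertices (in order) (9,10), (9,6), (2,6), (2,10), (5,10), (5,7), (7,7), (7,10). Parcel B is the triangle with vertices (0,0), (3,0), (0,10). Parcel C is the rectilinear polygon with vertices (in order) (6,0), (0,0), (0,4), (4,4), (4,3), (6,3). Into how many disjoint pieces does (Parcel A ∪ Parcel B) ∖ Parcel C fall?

(Parcel A ∪ Parcel B) ∖ Parcel C splits into 2 disjoint pieces (area 22, area 5.4).

2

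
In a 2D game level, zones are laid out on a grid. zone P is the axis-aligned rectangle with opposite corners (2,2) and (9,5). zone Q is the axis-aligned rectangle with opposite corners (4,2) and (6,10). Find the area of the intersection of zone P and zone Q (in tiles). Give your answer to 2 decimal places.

6.00

|zone P∩zone Q|: x∈[4,6], y∈[2,5] → 2·3 = 6.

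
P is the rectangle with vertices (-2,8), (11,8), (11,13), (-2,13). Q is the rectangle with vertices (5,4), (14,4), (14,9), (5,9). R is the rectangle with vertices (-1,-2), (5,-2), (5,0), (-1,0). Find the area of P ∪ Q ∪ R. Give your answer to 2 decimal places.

By inclusion–exclusion:
Individual areas: |P| = 65, |Q| = 45, |R| = 12.
|P∩Q|: x∈[5,11], y∈[8,9] → 6·1 = 6.
|P∩R| = 0 (no overlap).
|Q∩R| = 0 (no overlap).
|P∩Q∩R| = 0.
|P ∪ Q ∪ R| = 122 − 6 + 0 = 116.00.

116.00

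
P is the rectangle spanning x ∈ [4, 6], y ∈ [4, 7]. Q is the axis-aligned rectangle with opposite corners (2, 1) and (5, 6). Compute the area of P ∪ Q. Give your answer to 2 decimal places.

19.00

By inclusion–exclusion:
Individual areas: |P| = 6, |Q| = 15.
|P∩Q|: x∈[4,5], y∈[4,6] → 1·2 = 2.
|P ∪ Q| = 21 − 2 = 19.00.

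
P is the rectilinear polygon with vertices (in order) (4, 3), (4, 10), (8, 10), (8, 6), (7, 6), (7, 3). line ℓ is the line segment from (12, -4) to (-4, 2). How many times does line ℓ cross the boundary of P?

The segment lies entirely outside P and never meets its boundary.

0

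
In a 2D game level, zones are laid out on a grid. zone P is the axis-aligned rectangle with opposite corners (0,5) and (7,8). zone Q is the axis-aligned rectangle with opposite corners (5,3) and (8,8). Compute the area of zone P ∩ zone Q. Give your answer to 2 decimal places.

|zone P∩zone Q|: x∈[5,7], y∈[5,8] → 2·3 = 6.

6.00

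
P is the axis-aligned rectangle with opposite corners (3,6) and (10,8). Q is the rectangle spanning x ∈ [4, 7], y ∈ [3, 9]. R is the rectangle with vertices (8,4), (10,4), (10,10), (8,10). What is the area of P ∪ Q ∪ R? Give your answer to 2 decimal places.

34.00

By inclusion–exclusion:
Individual areas: |P| = 14, |Q| = 18, |R| = 12.
|P∩Q|: x∈[4,7], y∈[6,8] → 3·2 = 6.
|P∩R|: x∈[8,10], y∈[6,8] → 2·2 = 4.
|Q∩R| = 0 (no overlap).
|P∩Q∩R| = 0.
|P ∪ Q ∪ R| = 44 − 10 + 0 = 34.00.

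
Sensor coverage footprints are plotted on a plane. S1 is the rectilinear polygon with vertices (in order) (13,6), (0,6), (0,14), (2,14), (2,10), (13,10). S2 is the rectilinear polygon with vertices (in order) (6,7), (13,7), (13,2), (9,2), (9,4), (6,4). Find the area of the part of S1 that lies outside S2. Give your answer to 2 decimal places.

|S1| = 60, |S1∩S2| = 7.
|S1 ∖ S2| = |S1| − |S1∩S2| = 60 − 7 = 53.00.

53.00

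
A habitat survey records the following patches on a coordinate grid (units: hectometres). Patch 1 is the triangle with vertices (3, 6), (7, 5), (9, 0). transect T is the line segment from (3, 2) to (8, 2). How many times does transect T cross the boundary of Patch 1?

The segment meets the boundary at (7,2).

1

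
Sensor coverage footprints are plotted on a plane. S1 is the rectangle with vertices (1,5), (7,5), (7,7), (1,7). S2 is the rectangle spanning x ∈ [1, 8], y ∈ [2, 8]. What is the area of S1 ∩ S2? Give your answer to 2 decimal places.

|S1∩S2|: x∈[1,7], y∈[5,7] → 6·2 = 12.

12.00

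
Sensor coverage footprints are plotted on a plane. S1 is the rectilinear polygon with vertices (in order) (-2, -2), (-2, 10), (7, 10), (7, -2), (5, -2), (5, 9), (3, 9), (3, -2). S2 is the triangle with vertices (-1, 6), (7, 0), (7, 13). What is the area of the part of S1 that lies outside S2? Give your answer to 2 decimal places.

|S1| = 86, |S1∩S2| = 33.3571.
|S1 ∖ S2| = |S1| − |S1∩S2| = 86 − 33.3571 = 52.64.

52.64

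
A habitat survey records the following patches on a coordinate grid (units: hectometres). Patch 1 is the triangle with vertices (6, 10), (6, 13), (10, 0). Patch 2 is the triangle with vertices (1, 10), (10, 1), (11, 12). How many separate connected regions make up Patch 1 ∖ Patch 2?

Patch 1 ∖ Patch 2 splits into 2 disjoint pieces (area 0.5797, area 0.1111).

2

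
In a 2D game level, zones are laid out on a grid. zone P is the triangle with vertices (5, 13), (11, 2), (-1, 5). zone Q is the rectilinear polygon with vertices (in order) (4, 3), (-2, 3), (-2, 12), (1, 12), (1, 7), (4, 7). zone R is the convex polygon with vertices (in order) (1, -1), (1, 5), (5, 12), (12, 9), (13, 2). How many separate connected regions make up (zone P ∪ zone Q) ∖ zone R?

(zone P ∪ zone Q) ∖ zone R is a single connected region.

1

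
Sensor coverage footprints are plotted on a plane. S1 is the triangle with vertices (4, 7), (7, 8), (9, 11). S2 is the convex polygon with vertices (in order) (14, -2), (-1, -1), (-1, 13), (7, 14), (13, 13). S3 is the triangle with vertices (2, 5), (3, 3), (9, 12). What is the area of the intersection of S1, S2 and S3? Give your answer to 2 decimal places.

1.79

The intersection is the polygon with vertices (4,7), (7.571,9.857), (6.143,7.714).
By the shoelace formula its area is 1.79.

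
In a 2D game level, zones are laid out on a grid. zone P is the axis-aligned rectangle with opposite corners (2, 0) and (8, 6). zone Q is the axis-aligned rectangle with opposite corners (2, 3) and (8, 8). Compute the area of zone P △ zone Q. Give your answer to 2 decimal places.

30.00

|zone P∩zone Q|: x∈[2,8], y∈[3,6] → 6·3 = 18.
|zone P △ zone Q| = |zone P| + |zone Q| − 2·|zone P∩zone Q| = 36 + 30 − 36 = 30.00.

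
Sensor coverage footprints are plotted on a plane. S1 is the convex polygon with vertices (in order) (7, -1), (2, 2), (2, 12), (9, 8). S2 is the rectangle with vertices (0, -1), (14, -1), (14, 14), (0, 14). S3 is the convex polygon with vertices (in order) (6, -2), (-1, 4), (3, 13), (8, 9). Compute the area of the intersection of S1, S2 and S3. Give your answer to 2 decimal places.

The intersection is the polygon with vertices (2,10.75), (2.443,11.747), (7.929,8.612), (6.262,-0.557), (2,2).
By the shoelace formula its area is 51.04.

51.04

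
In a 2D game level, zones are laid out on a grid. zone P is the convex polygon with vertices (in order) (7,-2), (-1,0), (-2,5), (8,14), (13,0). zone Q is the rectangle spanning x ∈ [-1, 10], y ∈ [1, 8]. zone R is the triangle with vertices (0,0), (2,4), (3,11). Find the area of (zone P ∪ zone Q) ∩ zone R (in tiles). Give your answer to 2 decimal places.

4.78

The region (zone P ∪ zone Q) ∩ zone R is the polygon with vertices (2.754,9.279), (2,4), (0,0), (2.458,9.012).
By the shoelace formula its area is 4.78.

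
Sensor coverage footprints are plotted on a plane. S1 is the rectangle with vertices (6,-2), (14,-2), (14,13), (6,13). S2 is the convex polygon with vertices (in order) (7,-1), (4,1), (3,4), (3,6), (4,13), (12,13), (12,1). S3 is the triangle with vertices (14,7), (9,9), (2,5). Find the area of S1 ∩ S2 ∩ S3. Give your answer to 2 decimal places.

12.63

The intersection is the polygon with vertices (12,6.667), (6,5.667), (6,7.286), (9,9), (12,7.8).
By the shoelace formula its area is 12.63.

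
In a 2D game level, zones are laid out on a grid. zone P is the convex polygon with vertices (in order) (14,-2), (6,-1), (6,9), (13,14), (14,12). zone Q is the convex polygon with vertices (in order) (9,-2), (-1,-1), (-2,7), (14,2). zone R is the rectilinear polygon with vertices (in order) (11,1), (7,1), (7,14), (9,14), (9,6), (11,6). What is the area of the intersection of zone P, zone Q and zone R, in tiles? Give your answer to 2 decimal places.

The intersection is the polygon with vertices (11,2.938), (11,1), (7,1), (7,4.188).
By the shoelace formula its area is 10.25.

10.25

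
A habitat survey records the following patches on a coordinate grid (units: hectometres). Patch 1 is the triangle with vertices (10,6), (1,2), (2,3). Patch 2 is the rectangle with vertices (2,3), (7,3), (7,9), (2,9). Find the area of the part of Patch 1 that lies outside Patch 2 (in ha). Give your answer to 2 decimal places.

|Patch 1| = 2.5, |Patch 1∩Patch 2| = 1.5625.
|Patch 1 ∖ Patch 2| = |Patch 1| − |Patch 1∩Patch 2| = 2.5 − 1.5625 = 0.94.

0.94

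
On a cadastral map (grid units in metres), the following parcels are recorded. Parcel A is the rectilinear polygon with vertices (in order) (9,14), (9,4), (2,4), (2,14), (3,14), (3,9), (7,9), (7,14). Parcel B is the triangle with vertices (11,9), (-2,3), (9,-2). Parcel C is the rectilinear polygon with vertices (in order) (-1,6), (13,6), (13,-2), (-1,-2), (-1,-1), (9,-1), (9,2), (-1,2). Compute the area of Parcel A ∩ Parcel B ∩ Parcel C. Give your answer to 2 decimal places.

12.56

The intersection is the polygon with vertices (2,4), (2,4.846), (4.5,6), (9,6), (9,4).
By the shoelace formula its area is 12.56.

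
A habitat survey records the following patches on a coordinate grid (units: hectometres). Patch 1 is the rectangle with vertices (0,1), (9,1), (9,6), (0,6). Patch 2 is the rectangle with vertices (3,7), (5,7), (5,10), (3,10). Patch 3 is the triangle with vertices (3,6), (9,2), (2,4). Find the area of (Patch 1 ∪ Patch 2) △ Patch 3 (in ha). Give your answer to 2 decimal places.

|Patch 1 ∪ Patch 2| = 51.
|(Patch 1 ∪ Patch 2) ∩ Patch 3| = 8.
|(Patch 1 ∪ Patch 2) △ Patch 3| = 51 + 8 − 16 = 43.00.

43.00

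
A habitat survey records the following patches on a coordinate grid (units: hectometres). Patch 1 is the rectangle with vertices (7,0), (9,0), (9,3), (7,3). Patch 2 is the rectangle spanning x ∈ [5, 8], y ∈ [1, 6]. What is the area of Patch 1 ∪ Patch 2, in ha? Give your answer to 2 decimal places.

By inclusion–exclusion:
Individual areas: |Patch 1| = 6, |Patch 2| = 15.
|Patch 1∩Patch 2|: x∈[7,8], y∈[1,3] → 1·2 = 2.
|Patch 1 ∪ Patch 2| = 21 − 2 = 19.00.

19.00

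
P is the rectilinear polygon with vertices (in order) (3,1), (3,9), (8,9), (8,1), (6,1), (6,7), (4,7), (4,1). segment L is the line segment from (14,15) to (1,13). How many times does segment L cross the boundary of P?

The segment lies entirely outside P and never meets its boundary.

0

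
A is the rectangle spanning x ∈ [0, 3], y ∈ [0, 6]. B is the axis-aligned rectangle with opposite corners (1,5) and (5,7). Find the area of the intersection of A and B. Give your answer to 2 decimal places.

|A∩B|: x∈[1,3], y∈[5,6] → 2·1 = 2.

2.00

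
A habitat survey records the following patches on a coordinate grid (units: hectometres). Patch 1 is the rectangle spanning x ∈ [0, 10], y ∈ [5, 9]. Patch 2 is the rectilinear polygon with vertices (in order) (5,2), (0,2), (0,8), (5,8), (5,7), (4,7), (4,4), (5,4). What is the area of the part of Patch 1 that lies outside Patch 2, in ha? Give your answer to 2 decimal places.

27.00

|Patch 1| = 40, |Patch 1∩Patch 2| = 13.
|Patch 1 ∖ Patch 2| = |Patch 1| − |Patch 1∩Patch 2| = 40 − 13 = 27.00.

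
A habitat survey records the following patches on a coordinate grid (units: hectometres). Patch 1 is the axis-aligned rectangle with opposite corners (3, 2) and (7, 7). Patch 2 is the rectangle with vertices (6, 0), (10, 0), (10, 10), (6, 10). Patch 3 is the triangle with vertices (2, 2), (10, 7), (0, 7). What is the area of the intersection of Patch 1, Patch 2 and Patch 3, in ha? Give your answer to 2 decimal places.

2.19

The intersection is the polygon with vertices (7,5.125), (6,4.5), (6,7), (7,7).
By the shoelace formula its area is 2.19.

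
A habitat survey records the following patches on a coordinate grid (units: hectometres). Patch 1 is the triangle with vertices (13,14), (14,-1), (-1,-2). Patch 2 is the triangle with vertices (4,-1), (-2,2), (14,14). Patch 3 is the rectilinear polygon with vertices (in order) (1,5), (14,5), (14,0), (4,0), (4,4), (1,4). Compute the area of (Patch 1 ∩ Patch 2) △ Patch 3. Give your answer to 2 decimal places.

65.18

|Patch 1 ∩ Patch 2| = 34.0627.
|(Patch 1 ∩ Patch 2) ∩ Patch 3| = 10.9435.
|(Patch 1 ∩ Patch 2) △ Patch 3| = 34.0627 + 53 − 21.8869 = 65.18.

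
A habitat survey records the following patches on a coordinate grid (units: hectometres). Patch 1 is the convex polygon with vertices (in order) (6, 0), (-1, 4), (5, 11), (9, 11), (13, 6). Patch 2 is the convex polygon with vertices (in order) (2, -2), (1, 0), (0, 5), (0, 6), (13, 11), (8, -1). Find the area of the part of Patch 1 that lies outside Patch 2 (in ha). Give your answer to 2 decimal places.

|Patch 1| = 88, |Patch 1∩Patch 2| = 66.1672.
|Patch 1 ∖ Patch 2| = |Patch 1| − |Patch 1∩Patch 2| = 88 − 66.1672 = 21.83.

21.83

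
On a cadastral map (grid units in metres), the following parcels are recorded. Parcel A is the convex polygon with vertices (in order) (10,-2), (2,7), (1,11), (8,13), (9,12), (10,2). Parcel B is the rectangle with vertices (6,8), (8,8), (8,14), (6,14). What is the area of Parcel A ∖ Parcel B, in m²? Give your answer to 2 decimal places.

|Parcel A| = 74.5, |Parcel A∩Parcel B| = 9.4286.
|Parcel A ∖ Parcel B| = |Parcel A| − |Parcel A∩Parcel B| = 74.5 − 9.4286 = 65.07.

65.07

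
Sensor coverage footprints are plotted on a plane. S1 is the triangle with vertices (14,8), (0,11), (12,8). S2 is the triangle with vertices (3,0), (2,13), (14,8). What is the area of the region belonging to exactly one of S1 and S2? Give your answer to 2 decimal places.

72.67

|S1| = 3, |S2| = 75.5, |S1∩S2| = 2.9141.
|S1 △ S2| = |S1| + |S2| − 2·|S1∩S2| = 3 + 75.5 − 5.8282 = 72.67.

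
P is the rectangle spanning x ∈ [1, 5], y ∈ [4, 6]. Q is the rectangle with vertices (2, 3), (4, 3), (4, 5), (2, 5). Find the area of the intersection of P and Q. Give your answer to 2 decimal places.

2.00

|P∩Q|: x∈[2,4], y∈[4,5] → 2·1 = 2.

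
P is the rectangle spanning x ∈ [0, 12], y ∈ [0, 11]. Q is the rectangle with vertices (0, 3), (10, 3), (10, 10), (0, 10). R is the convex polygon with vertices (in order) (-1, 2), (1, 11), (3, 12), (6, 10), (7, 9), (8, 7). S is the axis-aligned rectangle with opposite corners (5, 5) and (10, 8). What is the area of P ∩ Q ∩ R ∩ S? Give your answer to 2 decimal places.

The intersection is the polygon with vertices (8,7), (5,5.333), (5,8), (7.5,8).
By the shoelace formula its area is 5.25.

5.25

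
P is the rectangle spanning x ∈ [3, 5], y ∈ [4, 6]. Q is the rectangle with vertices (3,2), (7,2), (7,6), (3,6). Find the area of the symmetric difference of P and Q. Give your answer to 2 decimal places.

|P∩Q|: x∈[3,5], y∈[4,6] → 2·2 = 4.
|P △ Q| = |P| + |Q| − 2·|P∩Q| = 4 + 16 − 8 = 12.00.

12.00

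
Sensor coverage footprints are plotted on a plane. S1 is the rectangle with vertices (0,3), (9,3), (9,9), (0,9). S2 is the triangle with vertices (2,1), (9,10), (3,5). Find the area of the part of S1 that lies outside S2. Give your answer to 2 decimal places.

|S1| = 54, |S1∩S2| = 8.2333.
|S1 ∖ S2| = |S1| − |S1∩S2| = 54 − 8.2333 = 45.77.

45.77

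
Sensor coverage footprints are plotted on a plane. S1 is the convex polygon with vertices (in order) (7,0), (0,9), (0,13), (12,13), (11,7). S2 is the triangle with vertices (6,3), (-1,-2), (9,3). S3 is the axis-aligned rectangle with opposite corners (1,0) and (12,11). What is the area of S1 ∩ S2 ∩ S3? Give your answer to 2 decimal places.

2.94

The intersection is the polygon with vertices (6,3), (8.714,3), (8.6,2.8), (5.88,1.44), (5.143,2.388).
By the shoelace formula its area is 2.94.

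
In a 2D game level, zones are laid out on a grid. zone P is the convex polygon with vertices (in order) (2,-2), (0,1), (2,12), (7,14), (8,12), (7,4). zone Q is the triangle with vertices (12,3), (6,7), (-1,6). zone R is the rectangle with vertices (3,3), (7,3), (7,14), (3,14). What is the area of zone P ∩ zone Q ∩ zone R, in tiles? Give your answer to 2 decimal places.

The intersection is the polygon with vertices (6,7), (7,6.333), (7,4.154), (3,5.077), (3,6.571).
By the shoelace formula its area is 8.56.

8.56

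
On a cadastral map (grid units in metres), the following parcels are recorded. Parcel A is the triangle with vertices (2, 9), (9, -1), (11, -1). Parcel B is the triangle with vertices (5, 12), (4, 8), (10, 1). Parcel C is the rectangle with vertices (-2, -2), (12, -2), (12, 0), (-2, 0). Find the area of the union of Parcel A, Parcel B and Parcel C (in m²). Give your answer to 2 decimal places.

51.60

By inclusion–exclusion:
Individual areas: |Parcel A| = 10, |Parcel B| = 15.5, |Parcel C| = 28.
|Parcel A∩Parcel B| = 0.
|Parcel A∩Parcel C| = 1.9.
|Parcel B∩Parcel C| = 0.
|Parcel A∩Parcel B∩Parcel C| = 0.
|Parcel A ∪ Parcel B ∪ Parcel C| = 53.5 − 1.9 + 0 = 51.60.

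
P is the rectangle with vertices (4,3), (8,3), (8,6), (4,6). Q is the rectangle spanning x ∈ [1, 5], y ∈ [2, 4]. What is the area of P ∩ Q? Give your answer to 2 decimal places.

1.00

|P∩Q|: x∈[4,5], y∈[3,4] → 1·1 = 1.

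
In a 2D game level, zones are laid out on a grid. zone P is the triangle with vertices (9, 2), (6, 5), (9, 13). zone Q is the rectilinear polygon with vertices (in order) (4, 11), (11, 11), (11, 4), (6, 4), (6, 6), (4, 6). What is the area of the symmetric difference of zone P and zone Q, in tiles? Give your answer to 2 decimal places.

34.00

|zone P| = 16.5, |zone Q| = 45, |zone P∩zone Q| = 13.75.
|zone P △ zone Q| = |zone P| + |zone Q| − 2·|zone P∩zone Q| = 16.5 + 45 − 27.5 = 34.00.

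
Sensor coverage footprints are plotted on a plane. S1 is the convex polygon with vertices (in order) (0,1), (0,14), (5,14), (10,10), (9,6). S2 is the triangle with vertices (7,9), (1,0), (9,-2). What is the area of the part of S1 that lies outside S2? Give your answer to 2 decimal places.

80.16

|S1| = 90.5, |S1∩S2| = 10.3432.
|S1 ∖ S2| = |S1| − |S1∩S2| = 90.5 − 10.3432 = 80.16.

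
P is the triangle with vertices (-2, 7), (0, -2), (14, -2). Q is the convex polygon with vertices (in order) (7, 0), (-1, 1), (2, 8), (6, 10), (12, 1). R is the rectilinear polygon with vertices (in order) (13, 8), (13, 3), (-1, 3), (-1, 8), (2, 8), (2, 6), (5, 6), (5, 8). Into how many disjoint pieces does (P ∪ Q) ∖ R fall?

(P ∪ Q) ∖ R splits into 2 disjoint pieces (area 62.2976, area 11.3333).

2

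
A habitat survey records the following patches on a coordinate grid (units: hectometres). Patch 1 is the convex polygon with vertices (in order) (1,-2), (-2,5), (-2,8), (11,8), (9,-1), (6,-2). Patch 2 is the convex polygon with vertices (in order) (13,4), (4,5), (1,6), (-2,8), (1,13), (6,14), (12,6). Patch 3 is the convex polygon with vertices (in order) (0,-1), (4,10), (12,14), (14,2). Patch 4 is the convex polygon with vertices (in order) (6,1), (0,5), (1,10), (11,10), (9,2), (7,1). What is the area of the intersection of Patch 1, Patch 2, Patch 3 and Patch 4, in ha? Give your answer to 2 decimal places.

23.49

The intersection is the polygon with vertices (4,5), (2.378,5.54), (3.273,8), (10.5,8), (9.595,4.378).
By the shoelace formula its area is 23.49.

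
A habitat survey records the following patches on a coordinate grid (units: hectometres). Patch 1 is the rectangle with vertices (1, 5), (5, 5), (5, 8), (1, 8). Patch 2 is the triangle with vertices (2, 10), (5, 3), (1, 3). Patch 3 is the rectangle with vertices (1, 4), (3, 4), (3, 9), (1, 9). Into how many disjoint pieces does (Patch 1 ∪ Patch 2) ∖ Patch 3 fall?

(Patch 1 ∪ Patch 2) ∖ Patch 3 splits into 2 disjoint pieces (area 11.0714, area 0.2857).

2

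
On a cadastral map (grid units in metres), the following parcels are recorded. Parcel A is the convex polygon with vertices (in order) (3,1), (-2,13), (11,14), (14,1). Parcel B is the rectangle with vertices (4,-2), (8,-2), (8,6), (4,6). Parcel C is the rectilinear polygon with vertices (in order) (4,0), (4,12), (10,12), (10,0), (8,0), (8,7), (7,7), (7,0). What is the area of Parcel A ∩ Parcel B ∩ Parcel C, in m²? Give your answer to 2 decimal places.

15.00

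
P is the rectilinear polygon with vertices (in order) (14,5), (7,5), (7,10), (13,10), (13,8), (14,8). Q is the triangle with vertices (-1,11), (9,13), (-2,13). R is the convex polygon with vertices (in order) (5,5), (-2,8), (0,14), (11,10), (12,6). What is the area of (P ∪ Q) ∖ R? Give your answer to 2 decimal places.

|P ∪ Q| = 44.
|(P ∪ Q) ∩ R| = 26.5989.
|(P ∪ Q) ∖ R| = 44 − 26.5989 = 17.40.

17.40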